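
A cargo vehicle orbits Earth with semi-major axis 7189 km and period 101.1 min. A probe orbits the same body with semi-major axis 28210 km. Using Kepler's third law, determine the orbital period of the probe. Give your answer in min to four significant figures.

Kepler's third law: T² ∝ a³, so T₂ = T₁ (a₂/a₁)^(3/2).
a₂/a₁ = 3.924, (a₂/a₁)^(3/2) = 7.773.
T₂ = 101.1 × 7.773 = 785.9 min.

T₂ ≈ 785.9 min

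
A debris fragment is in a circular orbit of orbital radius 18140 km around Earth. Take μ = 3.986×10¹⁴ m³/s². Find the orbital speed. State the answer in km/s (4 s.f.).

v ≈ 4.688 km/s

r = 18140 km = 1.814×10⁷ m.
For a circular orbit v = √(μ/r) = √(3.986×10¹⁴ / 1.814×10⁷) = √(2.197×10⁷) = 4688 m/s.
That is 4.688 km/s.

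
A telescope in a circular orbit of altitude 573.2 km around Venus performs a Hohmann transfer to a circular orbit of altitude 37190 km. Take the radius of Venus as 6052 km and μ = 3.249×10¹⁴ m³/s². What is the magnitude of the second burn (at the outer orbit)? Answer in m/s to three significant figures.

r₁ = 6052 + 573.2 = 6625.2 km = 6.6252×10⁶ m.
r₂ = 6052 + 37190 = 43242 km = 4.3242×10⁷ m.
Transfer ellipse a_t = (r₁ + r₂)/2 = 2.493×10⁷ m.
At r₁: circular v_c1 = √(μ/r₁) = 7003 m/s; transfer-periapsis v_p = √[μ(2/r₁ − 1/a_t)] = 9222 m/s.
At r₂: circular v_c2 = √(μ/r₂) = 2741 m/s; transfer-apoapsis v_a = √[μ(2/r₂ − 1/a_t)] = 1413 m/s.
Δv₂ = v_c2 − v_a = 1328 m/s.

Δv ≈ 1330 m/s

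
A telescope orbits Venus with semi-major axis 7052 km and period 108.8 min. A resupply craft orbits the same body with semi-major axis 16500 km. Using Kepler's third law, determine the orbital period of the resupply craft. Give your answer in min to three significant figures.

Kepler's third law: T² ∝ a³, so T₂ = T₁ (a₂/a₁)^(3/2).
a₂/a₁ = 2.340, (a₂/a₁)^(3/2) = 3.579.
T₂ = 108.8 × 3.579 = 389.4 min.

T₂ ≈ 389 min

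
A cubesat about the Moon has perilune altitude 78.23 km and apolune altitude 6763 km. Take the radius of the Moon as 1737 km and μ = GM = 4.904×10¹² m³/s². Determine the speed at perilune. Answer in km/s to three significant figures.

r_p = 1737 + 78.23 = 1815.2 km = 1.8152×10⁶ m.
r_a = 1737 + 6763 = 8500.0 km = 8.5000×10⁶ m.
Semi-major axis a = (r_p + r_a)/2 = 5157.6 km = 5.158×10⁶ m.
Vis-viva: v² = μ(2/r − 1/a) = 4.904×10¹² × (1.102×10⁻⁶ − 1.939×10⁻⁷) = 4.452×10⁶ m²/s².
v = 2110 m/s = 2.110 km/s.

v ≈ 2.11 km/s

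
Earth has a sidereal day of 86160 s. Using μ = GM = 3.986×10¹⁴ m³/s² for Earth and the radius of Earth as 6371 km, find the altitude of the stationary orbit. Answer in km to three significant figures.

h_sync ≈ 35800 km

A synchronous orbit has period T, so by Kepler's third law a = (μT²/4π²)^(1/3).
μT²/4π² = 3.986×10¹⁴ × (8.616×10⁴)² / 39.48 = 7.495×10²² m³.
a = 4.216×10⁷ m = 42163 km.
Altitude h = a − R = 42163 − 6371 = 35792 km.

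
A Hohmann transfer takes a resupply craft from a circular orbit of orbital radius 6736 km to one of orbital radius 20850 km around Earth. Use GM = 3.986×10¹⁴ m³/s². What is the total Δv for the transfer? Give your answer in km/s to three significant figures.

Δv_total ≈ 3.08 km/s

r₁ = 6736 km = 6.736×10⁶ m.
r₂ = 20850 km = 2.085×10⁷ m.
Transfer ellipse a_t = (r₁ + r₂)/2 = 1.379×10⁷ m.
At r₁: circular v_c1 = √(μ/r₁) = 7693 m/s; transfer-perigee v_p = √[μ(2/r₁ − 1/a_t)] = 9458 m/s.
Δv₁ = v_p − v_c1 = 1765 m/s.
At r₂: circular v_c2 = √(μ/r₂) = 4372 m/s; transfer-apogee v_a = √[μ(2/r₂ − 1/a_t)] = 3056 m/s.
Δv₂ = v_c2 − v_a = 1317 m/s.
Total Δv = Δv₁ + Δv₂ = 3082 m/s = 3.082 km/s.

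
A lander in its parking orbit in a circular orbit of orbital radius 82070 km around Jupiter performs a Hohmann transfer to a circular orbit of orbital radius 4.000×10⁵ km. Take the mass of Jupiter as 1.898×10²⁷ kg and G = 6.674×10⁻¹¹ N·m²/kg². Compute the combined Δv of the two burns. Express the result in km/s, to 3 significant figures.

Δv_total ≈ 18.7 km/s

μ = GM = 6.674×10⁻¹¹ × 1.898×10²⁷ = 1.267×10¹⁷ m³/s².
r₁ = 82070 km = 8.207×10⁷ m.
r₂ = 4.000×10⁵ km = 4.000×10⁸ m.
Transfer ellipse a_t = (r₁ + r₂)/2 = 2.410×10⁸ m.
At r₁: circular v_c1 = √(μ/r₁) = 39290 m/s; transfer-perijove v_p = √[μ(2/r₁ − 1/a_t)] = 50610 m/s.
Δv₁ = v_p − v_c1 = 11320 m/s.
At r₂: circular v_c2 = √(μ/r₂) = 17800 m/s; transfer-apojove v_a = √[μ(2/r₂ − 1/a_t)] = 10380 m/s.
Δv₂ = v_c2 − v_a = 7412 m/s.
Total Δv = Δv₁ + Δv₂ = 18730 m/s = 18.73 km/s.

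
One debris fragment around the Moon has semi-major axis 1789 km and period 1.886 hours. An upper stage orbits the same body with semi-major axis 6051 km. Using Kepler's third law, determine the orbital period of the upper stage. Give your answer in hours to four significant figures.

Kepler's third law: T² ∝ a³, so T₂ = T₁ (a₂/a₁)^(3/2).
a₂/a₁ = 3.382, (a₂/a₁)^(3/2) = 6.220.
T₂ = 1.886 × 6.220 = 11.73 hours.

T₂ ≈ 11.73 hours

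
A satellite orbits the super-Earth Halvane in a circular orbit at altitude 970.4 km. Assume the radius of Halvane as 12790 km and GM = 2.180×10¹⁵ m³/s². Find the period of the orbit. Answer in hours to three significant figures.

r = 12790 + 970.4 = 13760 km = 1.3760×10⁷ m.
Kepler's third law: T = 2π√(r³/μ) = 2π√((1.376×10⁷)³ / 2.180×10¹⁵).
r³/μ = 1.195×10⁶ s², so T = 2π × 1.093×10³ = 6.869×10³ s.
Converting: 6.869×10³ s ÷ 3600 = 1.908 hours.

T ≈ 1.91 hours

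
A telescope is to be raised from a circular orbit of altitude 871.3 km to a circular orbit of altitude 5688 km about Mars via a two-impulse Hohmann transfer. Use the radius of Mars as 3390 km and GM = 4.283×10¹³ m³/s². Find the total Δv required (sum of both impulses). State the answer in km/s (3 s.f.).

Δv_total ≈ 0.964 km/s

r₁ = 3390 + 871.3 = 4261.3 km = 4.2613×10⁶ m.
r₂ = 3390 + 5688 = 9078.0 km = 9.0780×10⁶ m.
Transfer ellipse a_t = (r₁ + r₂)/2 = 6.670×10⁶ m.
At r₁: circular v_c1 = √(μ/r₁) = 3170 m/s; transfer-periapsis v_p = √[μ(2/r₁ − 1/a_t)] = 3699 m/s.
Δv₁ = v_p − v_c1 = 528.4 m/s.
At r₂: circular v_c2 = √(μ/r₂) = 2172 m/s; transfer-apoapsis v_a = √[μ(2/r₂ − 1/a_t)] = 1736 m/s.
Δv₂ = v_c2 − v_a = 435.9 m/s.
Total Δv = Δv₁ + Δv₂ = 964.3 m/s = 0.9643 km/s.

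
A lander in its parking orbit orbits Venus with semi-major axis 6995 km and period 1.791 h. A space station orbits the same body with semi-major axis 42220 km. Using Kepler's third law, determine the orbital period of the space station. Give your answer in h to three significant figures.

T₂ ≈ 26.6 h

Kepler's third law: T² ∝ a³, so T₂ = T₁ (a₂/a₁)^(3/2).
a₂/a₁ = 6.036, (a₂/a₁)^(3/2) = 14.83.
T₂ = 1.791 × 14.83 = 26.56 h.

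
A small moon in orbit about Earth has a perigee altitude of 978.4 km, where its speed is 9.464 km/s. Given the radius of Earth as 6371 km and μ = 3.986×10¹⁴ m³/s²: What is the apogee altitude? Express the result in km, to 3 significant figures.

r_p = 6371 + 978.4 = 7349.4 km = 7.349×10⁶ m.
Specific energy ε = v²/2 − μ/r = -9.452×10⁶ J/kg, so a = −μ/(2ε) = 2.109×10⁷ m.
The apsides satisfy r_p + r_a = 2a, so the apogee radius is 2a − r_p = 3.482×10⁷ m = 34821 km.
Apogee altitude = 34821 − 6371 = 28450 km.

apogee altitude ≈ 28500 km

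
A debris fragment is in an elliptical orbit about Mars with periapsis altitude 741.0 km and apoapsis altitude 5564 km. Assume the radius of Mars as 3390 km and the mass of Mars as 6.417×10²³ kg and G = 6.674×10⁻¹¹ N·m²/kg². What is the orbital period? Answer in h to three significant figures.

μ = GM = 6.674×10⁻¹¹ × 6.417×10²³ = 4.283×10¹³ m³/s².
r_p = 3390 + 741.0 = 4131.0 km = 4.1310×10⁶ m.
r_a = 3390 + 5564 = 8954.0 km = 8.9540×10⁶ m.
Semi-major axis a = (r_p + r_a)/2 = (4131.0 + 8954.0)/2 = 6542.5 km = 6.542×10⁶ m.
By Kepler's third law T = 2π√(a³/μ) = 2π × 2.557×10³ = 1.607×10⁴ s.
= 4.463 h.

T ≈ 4.46 h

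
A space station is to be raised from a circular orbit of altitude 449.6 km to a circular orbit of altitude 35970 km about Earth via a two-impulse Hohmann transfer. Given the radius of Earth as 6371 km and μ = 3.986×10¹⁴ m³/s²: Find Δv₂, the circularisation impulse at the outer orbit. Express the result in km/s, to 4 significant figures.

Δv ≈ 1.452 km/s

r₁ = 6371 + 449.6 = 6820.6 km = 6.8206×10⁶ m.
r₂ = 6371 + 35970 = 42341 km = 4.2341×10⁷ m.
Transfer ellipse a_t = (r₁ + r₂)/2 = 2.458×10⁷ m.
At r₁: circular v_c1 = √(μ/r₁) = 7645 m/s; transfer-perigee v_p = √[μ(2/r₁ − 1/a_t)] = 10030 m/s.
At r₂: circular v_c2 = √(μ/r₂) = 3068 m/s; transfer-apogee v_a = √[μ(2/r₂ − 1/a_t)] = 1616 m/s.
Δv₂ = v_c2 − v_a = 1452 m/s.
= 1.452 km/s.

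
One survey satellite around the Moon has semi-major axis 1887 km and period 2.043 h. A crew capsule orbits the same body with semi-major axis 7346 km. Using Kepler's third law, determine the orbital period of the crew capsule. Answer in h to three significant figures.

Kepler's third law: T² ∝ a³, so T₂ = T₁ (a₂/a₁)^(3/2).
a₂/a₁ = 3.893, (a₂/a₁)^(3/2) = 7.681.
T₂ = 2.043 × 7.681 = 15.69 h.

T₂ ≈ 15.7 h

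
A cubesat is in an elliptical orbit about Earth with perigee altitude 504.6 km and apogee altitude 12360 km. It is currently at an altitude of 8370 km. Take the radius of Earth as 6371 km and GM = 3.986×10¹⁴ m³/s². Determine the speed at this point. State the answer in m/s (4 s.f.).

v ≈ 4790 m/s

r_p = 6371 + 504.6 = 6875.6 km = 6.8756×10⁶ m.
r_a = 6371 + 12360 = 18731 km = 1.8731×10⁷ m.
r = 6371 + 8370 = 14741 km = 1.474×10⁷ m.
Semi-major axis a = (r_p + r_a)/2 = 12803 km = 1.280×10⁷ m.
Vis-viva: v² = μ(2/r − 1/a) = 3.986×10¹⁴ × (1.357×10⁻⁷ − 7.810×10⁻⁸) = 2.295×10⁷ m²/s².
v = 4790 m/s.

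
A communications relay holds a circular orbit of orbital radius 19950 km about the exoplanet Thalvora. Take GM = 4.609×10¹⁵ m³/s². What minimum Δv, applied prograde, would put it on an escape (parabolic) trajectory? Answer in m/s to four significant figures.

r = 19950 km = 1.995×10⁷ m.
Circular speed v_c = √(μ/r) = 15200 m/s.
Escape speed v_esc = √(2μ/r) = √2 × v_c = 21500 m/s.
Δv = v_esc − v_c = 6296 m/s.

Δv ≈ 6296 m/s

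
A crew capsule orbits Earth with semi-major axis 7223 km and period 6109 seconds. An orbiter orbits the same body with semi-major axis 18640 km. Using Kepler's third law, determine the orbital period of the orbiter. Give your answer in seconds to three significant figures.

Kepler's third law: T² ∝ a³, so T₂ = T₁ (a₂/a₁)^(3/2).
a₂/a₁ = 2.581, (a₂/a₁)^(3/2) = 4.146.
T₂ = 6109 × 4.146 = 25330 seconds.

T₂ ≈ 25300 seconds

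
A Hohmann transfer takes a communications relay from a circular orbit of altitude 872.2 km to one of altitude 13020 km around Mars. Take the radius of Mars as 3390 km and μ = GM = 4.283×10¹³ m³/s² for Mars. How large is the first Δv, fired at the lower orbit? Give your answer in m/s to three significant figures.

r₁ = 3390 + 872.2 = 4262.2 km = 4.2622×10⁶ m.
r₂ = 3390 + 13020 = 16410 km = 1.6410×10⁷ m.
Transfer ellipse a_t = (r₁ + r₂)/2 = 1.034×10⁷ m.
At r₁: circular v_c1 = √(μ/r₁) = 3170 m/s; transfer-periapsis v_p = √[μ(2/r₁ − 1/a_t)] = 3994 m/s.
Δv₁ = v_p − v_c1 = 824.2 m/s.

Δv ≈ 824 m/s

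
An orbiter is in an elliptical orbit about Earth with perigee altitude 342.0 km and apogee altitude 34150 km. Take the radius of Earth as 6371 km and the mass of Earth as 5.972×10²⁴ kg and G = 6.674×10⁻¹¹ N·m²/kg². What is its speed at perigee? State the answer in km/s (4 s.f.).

μ = GM = 6.674×10⁻¹¹ × 5.972×10²⁴ = 3.986×10¹⁴ m³/s².
r_p = 6371 + 342.0 = 6713.0 km = 6.7130×10⁶ m.
r_a = 6371 + 34150 = 40521 km = 4.0521×10⁷ m.
Semi-major axis a = (r_p + r_a)/2 = 23617 km = 2.362×10⁷ m.
Vis-viva: v² = μ(2/r − 1/a) = 3.986×10¹⁴ × (2.979×10⁻⁷ − 4.234×10⁻⁸) = 1.019×10⁸ m²/s².
v = 10090 m/s = 10.09 km/s.

v ≈ 10.09 km/s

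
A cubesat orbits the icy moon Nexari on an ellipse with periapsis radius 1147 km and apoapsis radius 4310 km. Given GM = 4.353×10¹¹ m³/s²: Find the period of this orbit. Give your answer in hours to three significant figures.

T ≈ 11.9 hours

Semi-major axis a = (r_p + r_a)/2 = (1147.0 + 4310.0)/2 = 2728.5 km = 2.728×10⁶ m.
By Kepler's third law T = 2π√(a³/μ) = 2π × 6.831×10³ = 4.292×10⁴ s.
= 11.92 hours.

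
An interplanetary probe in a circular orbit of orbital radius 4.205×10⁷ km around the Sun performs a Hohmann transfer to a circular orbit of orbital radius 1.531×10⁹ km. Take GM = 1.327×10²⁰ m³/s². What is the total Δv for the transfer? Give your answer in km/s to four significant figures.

r₁ = 4.205×10⁷ km = 4.205×10¹⁰ m.
r₂ = 1.531×10⁹ km = 1.531×10¹² m.
Transfer ellipse a_t = (r₁ + r₂)/2 = 7.865×10¹¹ m.
At r₁: circular v_c1 = √(μ/r₁) = 56180 m/s; transfer-perihelion v_p = √[μ(2/r₁ − 1/a_t)] = 78380 m/s.
Δv₁ = v_p − v_c1 = 22200 m/s.
At r₂: circular v_c2 = √(μ/r₂) = 9310 m/s; transfer-aphelion v_a = √[μ(2/r₂ − 1/a_t)] = 2153 m/s.
Δv₂ = v_c2 − v_a = 7157 m/s.
Total Δv = Δv₁ + Δv₂ = 29360 m/s = 29.36 km/s.

Δv_total ≈ 29.36 km/s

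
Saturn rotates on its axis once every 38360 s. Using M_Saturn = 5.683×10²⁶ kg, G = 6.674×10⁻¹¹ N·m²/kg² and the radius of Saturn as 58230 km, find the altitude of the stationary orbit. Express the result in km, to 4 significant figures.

h_sync ≈ 54000 km

μ = GM = 6.674×10⁻¹¹ × 5.683×10²⁶ = 3.793×10¹⁶ m³/s².
A synchronous orbit has period T, so by Kepler's third law a = (μT²/4π²)^(1/3).
μT²/4π² = 3.793×10¹⁶ × (3.836×10⁴)² / 39.48 = 1.414×10²⁴ m³.
a = 1.122×10⁸ m = 1.1223×10⁵ km.
Altitude h = a − R = 1.1223×10⁵ − 58230 = 54003 km.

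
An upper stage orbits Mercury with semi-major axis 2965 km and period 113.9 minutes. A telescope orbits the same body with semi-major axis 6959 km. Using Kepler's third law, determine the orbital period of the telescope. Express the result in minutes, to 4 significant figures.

Kepler's third law: T² ∝ a³, so T₂ = T₁ (a₂/a₁)^(3/2).
a₂/a₁ = 2.347, (a₂/a₁)^(3/2) = 3.596.
T₂ = 113.9 × 3.596 = 409.6 minutes.

T₂ ≈ 409.6 minutes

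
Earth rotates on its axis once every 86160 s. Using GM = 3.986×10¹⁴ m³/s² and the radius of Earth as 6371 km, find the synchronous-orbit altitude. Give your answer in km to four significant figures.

h_sync ≈ 35790 km

A synchronous orbit has period T, so by Kepler's third law a = (μT²/4π²)^(1/3).
μT²/4π² = 3.986×10¹⁴ × (8.616×10⁴)² / 39.48 = 7.495×10²² m³.
a = 4.216×10⁷ m = 42163 km.
Altitude h = a − R = 42163 − 6371 = 35792 km.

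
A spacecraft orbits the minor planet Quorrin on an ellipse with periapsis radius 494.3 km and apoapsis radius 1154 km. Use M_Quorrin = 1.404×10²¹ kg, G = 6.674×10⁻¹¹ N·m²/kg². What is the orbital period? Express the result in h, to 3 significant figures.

μ = GM = 6.674×10⁻¹¹ × 1.404×10²¹ = 9.370×10¹⁰ m³/s².
Semi-major axis a = (r_p + r_a)/2 = (494.30 + 1154.0)/2 = 824.15 km = 8.242×10⁵ m.
By Kepler's third law T = 2π√(a³/μ) = 2π × 2.444×10³ = 1.536×10⁴ s.
= 4.266 h.

T ≈ 4.27 h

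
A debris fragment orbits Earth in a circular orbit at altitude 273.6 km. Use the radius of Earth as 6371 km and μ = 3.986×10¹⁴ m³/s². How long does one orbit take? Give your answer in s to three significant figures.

T ≈ 5390 s

r = 6371 + 273.6 = 6644.6 km = 6.6446×10⁶ m.
Kepler's third law: T = 2π√(r³/μ) = 2π√((6.645×10⁶)³ / 3.986×10¹⁴).
r³/μ = 7.360×10⁵ s², so T = 2π × 8.579×10² = 5.390×10³ s.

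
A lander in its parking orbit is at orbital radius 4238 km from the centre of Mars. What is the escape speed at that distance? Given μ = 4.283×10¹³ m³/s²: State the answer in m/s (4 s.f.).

r = 4238 km = 4.238×10⁶ m.
Escape speed v_esc = √(2μ/r) = √(2 × 4.283×10¹³ / 4.238×10⁶) = √(2.021×10⁷) = 4496 m/s.

v_esc ≈ 4496 m/s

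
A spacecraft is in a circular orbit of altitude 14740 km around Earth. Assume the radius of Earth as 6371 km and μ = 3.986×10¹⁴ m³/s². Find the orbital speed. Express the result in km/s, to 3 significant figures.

v ≈ 4.35 km/s

r = 6371 + 14740 = 21111 km = 2.1111×10⁷ m.
For a circular orbit v = √(μ/r) = √(3.986×10¹⁴ / 2.111×10⁷) = √(1.888×10⁷) = 4345 m/s.
That is 4.345 km/s.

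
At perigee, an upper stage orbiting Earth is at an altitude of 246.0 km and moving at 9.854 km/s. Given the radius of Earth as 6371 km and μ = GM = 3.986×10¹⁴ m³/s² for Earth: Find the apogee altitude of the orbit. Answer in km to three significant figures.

r_p = 6371 + 246.0 = 6617.0 km = 6.617×10⁶ m.
Specific energy ε = v²/2 − μ/r = -1.169×10⁷ J/kg, so a = −μ/(2ε) = 1.705×10⁷ m.
The apsides satisfy r_p + r_a = 2a, so the apogee radius is 2a − r_p = 2.749×10⁷ m = 27486 km.
Apogee altitude = 27486 − 6371 = 21115 km.

apogee altitude ≈ 21100 km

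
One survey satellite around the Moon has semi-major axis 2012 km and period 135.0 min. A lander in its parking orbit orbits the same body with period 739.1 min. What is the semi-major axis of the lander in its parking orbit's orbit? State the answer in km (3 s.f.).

a₂ ≈ 6250 km

Kepler's third law: a³ ∝ T², so a₂ = a₁ (T₂/T₁)^(2/3).
T₂/T₁ = 5.475, (T₂/T₁)^(2/3) = 3.106.
a₂ = 2012 × 3.106 = 6250 km.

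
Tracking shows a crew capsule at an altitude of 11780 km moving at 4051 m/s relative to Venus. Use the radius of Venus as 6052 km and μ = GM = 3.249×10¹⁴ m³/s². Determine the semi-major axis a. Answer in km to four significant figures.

a ≈ 16220 km

r = 6052 + 11780 = 17832 km = 1.783×10⁷ m.
Vis-viva rearranged: 1/a = 2/r − v²/μ = 1.122×10⁻⁷ − 5.051×10⁻⁸ = 6.165×10⁻⁸ m⁻¹.
a = 1.622×10⁷ m = 16221 km.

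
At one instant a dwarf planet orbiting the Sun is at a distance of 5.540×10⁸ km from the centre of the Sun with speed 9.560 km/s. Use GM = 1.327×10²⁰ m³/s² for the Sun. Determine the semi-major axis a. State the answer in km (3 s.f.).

a ≈ 3.42×10⁸ km

r = 5.540×10¹¹ m.
Specific orbital energy ε = v²/2 − μ/r = (9560)²/2 − 1.327×10²⁰/5.540×10¹¹ = -1.938×10⁸ J/kg.
Since ε = −μ/(2a), a = −μ/(2ε) = 3.423×10¹¹ m = 3.4230×10⁸ km.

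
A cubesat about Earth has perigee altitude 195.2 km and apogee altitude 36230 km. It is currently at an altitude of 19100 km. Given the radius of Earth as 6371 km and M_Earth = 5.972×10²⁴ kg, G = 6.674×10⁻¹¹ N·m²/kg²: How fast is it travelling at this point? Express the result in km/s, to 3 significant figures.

μ = GM = 6.674×10⁻¹¹ × 5.972×10²⁴ = 3.986×10¹⁴ m³/s².
r_p = 6371 + 195.2 = 6566.2 km = 6.5662×10⁶ m.
r_a = 6371 + 36230 = 42601 km = 4.2601×10⁷ m.
r = 6371 + 19100 = 25471 km = 2.547×10⁷ m.
Semi-major axis a = (r_p + r_a)/2 = 24584 km = 2.458×10⁷ m.
Vis-viva: v² = μ(2/r − 1/a) = 3.986×10¹⁴ × (7.852×10⁻⁸ − 4.068×10⁻⁸) = 1.508×10⁷ m²/s².
v = 3884 m/s = 3.884 km/s.

v ≈ 3.88 km/s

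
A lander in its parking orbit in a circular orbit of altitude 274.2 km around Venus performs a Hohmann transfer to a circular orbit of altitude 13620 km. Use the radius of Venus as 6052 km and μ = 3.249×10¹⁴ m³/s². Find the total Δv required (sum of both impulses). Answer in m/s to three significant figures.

Δv_total ≈ 2880 m/s

r₁ = 6052 + 274.2 = 6326.2 km = 6.3262×10⁶ m.
r₂ = 6052 + 13620 = 19672 km = 1.9672×10⁷ m.
Transfer ellipse a_t = (r₁ + r₂)/2 = 1.300×10⁷ m.
At r₁: circular v_c1 = √(μ/r₁) = 7166 m/s; transfer-periapsis v_p = √[μ(2/r₁ − 1/a_t)] = 8816 m/s.
Δv₁ = v_p − v_c1 = 1650 m/s.
At r₂: circular v_c2 = √(μ/r₂) = 4064 m/s; transfer-apoapsis v_a = √[μ(2/r₂ − 1/a_t)] = 2835 m/s.
Δv₂ = v_c2 − v_a = 1229 m/s.
Total Δv = Δv₁ + Δv₂ = 2878 m/s.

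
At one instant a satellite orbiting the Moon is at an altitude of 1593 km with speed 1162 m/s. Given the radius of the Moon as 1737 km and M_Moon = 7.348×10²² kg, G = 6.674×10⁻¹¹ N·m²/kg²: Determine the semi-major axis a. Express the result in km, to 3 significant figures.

a ≈ 3070 km

μ = GM = 6.674×10⁻¹¹ × 7.348×10²² = 4.904×10¹² m³/s².
r = 1737 + 1593 = 3330.0 km = 3.330×10⁶ m.
Vis-viva rearranged: 1/a = 2/r − v²/μ = 6.006×10⁻⁷ − 2.753×10⁻⁷ = 3.253×10⁻⁷ m⁻¹.
a = 3.074×10⁶ m = 3074.4 km.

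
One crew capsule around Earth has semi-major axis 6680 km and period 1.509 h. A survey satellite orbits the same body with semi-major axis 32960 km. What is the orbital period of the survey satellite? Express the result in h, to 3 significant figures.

Kepler's third law: T² ∝ a³, so T₂ = T₁ (a₂/a₁)^(3/2).
a₂/a₁ = 4.934, (a₂/a₁)^(3/2) = 10.96.
T₂ = 1.509 × 10.96 = 16.54 h.

T₂ ≈ 16.5 h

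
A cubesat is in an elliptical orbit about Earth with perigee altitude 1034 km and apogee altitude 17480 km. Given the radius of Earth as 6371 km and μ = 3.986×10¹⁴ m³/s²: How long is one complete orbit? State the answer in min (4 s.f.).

r_p = 6371 + 1034 = 7405.0 km = 7.4050×10⁶ m.
r_a = 6371 + 17480 = 23851 km = 2.3851×10⁷ m.
Semi-major axis a = (r_p + r_a)/2 = (7405.0 + 23851)/2 = 15628 km = 1.563×10⁷ m.
By Kepler's third law T = 2π√(a³/μ) = 2π × 3.094×10³ = 1.944×10⁴ s.
= 324.1 min.

T ≈ 324.1 min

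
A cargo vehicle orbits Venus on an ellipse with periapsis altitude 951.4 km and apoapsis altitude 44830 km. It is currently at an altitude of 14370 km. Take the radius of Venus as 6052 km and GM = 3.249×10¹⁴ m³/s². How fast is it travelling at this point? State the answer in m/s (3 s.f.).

v ≈ 4540 m/s

r_p = 6052 + 951.4 = 7003.4 km = 7.0034×10⁶ m.
r_a = 6052 + 44830 = 50882 km = 5.0882×10⁷ m.
r = 6052 + 14370 = 20422 km = 2.042×10⁷ m.
Semi-major axis a = (r_p + r_a)/2 = 28943 km = 2.894×10⁷ m.
Vis-viva: v² = μ(2/r − 1/a) = 3.249×10¹⁴ × (9.793×10⁻⁸ − 3.455×10⁻⁸) = 2.059×10⁷ m²/s².
v = 4538 m/s.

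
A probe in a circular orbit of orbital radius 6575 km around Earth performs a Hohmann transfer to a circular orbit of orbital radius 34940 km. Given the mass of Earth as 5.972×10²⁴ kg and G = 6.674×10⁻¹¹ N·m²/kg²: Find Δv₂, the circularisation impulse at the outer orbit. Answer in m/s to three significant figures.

μ = GM = 6.674×10⁻¹¹ × 5.972×10²⁴ = 3.986×10¹⁴ m³/s².
r₁ = 6575 km = 6.575×10⁶ m.
r₂ = 34940 km = 3.494×10⁷ m.
Transfer ellipse a_t = (r₁ + r₂)/2 = 2.076×10⁷ m.
At r₁: circular v_c1 = √(μ/r₁) = 7786 m/s; transfer-perigee v_p = √[μ(2/r₁ − 1/a_t)] = 10100 m/s.
At r₂: circular v_c2 = √(μ/r₂) = 3377 m/s; transfer-apogee v_a = √[μ(2/r₂ − 1/a_t)] = 1901 m/s.
Δv₂ = v_c2 − v_a = 1477 m/s.

Δv ≈ 1480 m/s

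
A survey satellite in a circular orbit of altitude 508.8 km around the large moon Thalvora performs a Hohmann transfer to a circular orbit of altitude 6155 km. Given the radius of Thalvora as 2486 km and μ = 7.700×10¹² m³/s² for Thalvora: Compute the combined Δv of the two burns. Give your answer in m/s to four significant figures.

Δv_total ≈ 617.4 m/s

r₁ = 2486 + 508.8 = 2994.8 km = 2.9948×10⁶ m.
r₂ = 2486 + 6155 = 8641.0 km = 8.6410×10⁶ m.
Transfer ellipse a_t = (r₁ + r₂)/2 = 5.818×10⁶ m.
At r₁: circular v_c1 = √(μ/r₁) = 1603 m/s; transfer-periapsis v_p = √[μ(2/r₁ − 1/a_t)] = 1954 m/s.
Δv₁ = v_p − v_c1 = 350.7 m/s.
At r₂: circular v_c2 = √(μ/r₂) = 944.0 m/s; transfer-apoapsis v_a = √[μ(2/r₂ − 1/a_t)] = 677.3 m/s.
Δv₂ = v_c2 − v_a = 266.7 m/s.
Total Δv = Δv₁ + Δv₂ = 617.4 m/s.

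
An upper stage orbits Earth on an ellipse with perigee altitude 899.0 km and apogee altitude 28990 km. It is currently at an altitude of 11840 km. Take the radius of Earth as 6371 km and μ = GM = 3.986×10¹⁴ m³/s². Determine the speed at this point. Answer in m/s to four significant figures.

v ≈ 5008 m/s

r_p = 6371 + 899.0 = 7270.0 km = 7.2700×10⁶ m.
r_a = 6371 + 28990 = 35361 km = 3.5361×10⁷ m.
r = 6371 + 11840 = 18211 km = 1.821×10⁷ m.
Semi-major axis a = (r_p + r_a)/2 = 21316 km = 2.132×10⁷ m.
Vis-viva: v² = μ(2/r − 1/a) = 3.986×10¹⁴ × (1.098×10⁻⁷ − 4.691×10⁻⁸) = 2.508×10⁷ m²/s².
v = 5008 m/s.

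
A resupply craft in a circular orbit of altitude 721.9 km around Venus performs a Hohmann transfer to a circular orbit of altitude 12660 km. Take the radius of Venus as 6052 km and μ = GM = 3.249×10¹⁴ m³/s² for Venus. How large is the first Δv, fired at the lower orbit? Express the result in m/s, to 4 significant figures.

Δv ≈ 1467 m/s

r₁ = 6052 + 721.9 = 6773.9 km = 6.7739×10⁶ m.
r₂ = 6052 + 12660 = 18712 km = 1.8712×10⁷ m.
Transfer ellipse a_t = (r₁ + r₂)/2 = 1.274×10⁷ m.
At r₁: circular v_c1 = √(μ/r₁) = 6926 m/s; transfer-periapsis v_p = √[μ(2/r₁ − 1/a_t)] = 8392 m/s.
Δv₁ = v_p − v_c1 = 1467 m/s.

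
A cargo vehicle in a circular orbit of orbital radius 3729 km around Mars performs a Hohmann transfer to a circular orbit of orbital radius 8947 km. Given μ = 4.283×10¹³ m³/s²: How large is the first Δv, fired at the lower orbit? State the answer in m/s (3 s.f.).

Δv ≈ 638 m/s

r₁ = 3729 km = 3.729×10⁶ m.
r₂ = 8947 km = 8.947×10⁶ m.
Transfer ellipse a_t = (r₁ + r₂)/2 = 6.338×10⁶ m.
At r₁: circular v_c1 = √(μ/r₁) = 3389 m/s; transfer-periapsis v_p = √[μ(2/r₁ − 1/a_t)] = 4027 m/s.
Δv₁ = v_p − v_c1 = 637.6 m/s.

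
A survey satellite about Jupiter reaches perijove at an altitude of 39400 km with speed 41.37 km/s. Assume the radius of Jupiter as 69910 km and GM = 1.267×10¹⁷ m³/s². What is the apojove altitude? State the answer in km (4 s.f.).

r_p = 69910 + 39400 = 1.0931×10⁵ km = 1.093×10⁸ m.
Specific energy ε = v²/2 − μ/r = -3.034×10⁸ J/kg, so a = −μ/(2ε) = 2.088×10⁸ m.
The apsides satisfy r_p + r_a = 2a, so the apojove radius is 2a − r_p = 3.084×10⁸ m = 3.0836×10⁵ km.
Apojove altitude = 3.0836×10⁵ − 69910 = 2.3845×10⁵ km.

apojove altitude ≈ 2.384×10⁵ km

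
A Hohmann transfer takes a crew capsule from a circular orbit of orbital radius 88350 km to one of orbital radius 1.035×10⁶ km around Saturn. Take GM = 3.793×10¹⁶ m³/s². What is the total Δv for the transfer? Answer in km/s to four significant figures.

Δv_total ≈ 11.06 km/s

r₁ = 88350 km = 8.835×10⁷ m.
r₂ = 1.035×10⁶ km = 1.035×10⁹ m.
Transfer ellipse a_t = (r₁ + r₂)/2 = 5.617×10⁸ m.
At r₁: circular v_c1 = √(μ/r₁) = 20720 m/s; transfer-perikrone v_p = √[μ(2/r₁ − 1/a_t)] = 28130 m/s.
Δv₁ = v_p − v_c1 = 7407 m/s.
At r₂: circular v_c2 = √(μ/r₂) = 6054 m/s; transfer-apokrone v_a = √[μ(2/r₂ − 1/a_t)] = 2401 m/s.
Δv₂ = v_c2 − v_a = 3653 m/s.
Total Δv = Δv₁ + Δv₂ = 11060 m/s = 11.06 km/s.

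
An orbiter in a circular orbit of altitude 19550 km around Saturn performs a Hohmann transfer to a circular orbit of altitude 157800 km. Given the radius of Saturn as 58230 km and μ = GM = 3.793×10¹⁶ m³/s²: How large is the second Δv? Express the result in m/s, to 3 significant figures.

r₁ = 58230 + 19550 = 77780 km = 7.7780×10⁷ m.
r₂ = 58230 + 157800 = 216030 km = 2.1603×10⁸ m.
Transfer ellipse a_t = (r₁ + r₂)/2 = 1.469×10⁸ m.
At r₁: circular v_c1 = √(μ/r₁) = 22080 m/s; transfer-perikrone v_p = √[μ(2/r₁ − 1/a_t)] = 26780 m/s.
At r₂: circular v_c2 = √(μ/r₂) = 13250 m/s; transfer-apokrone v_a = √[μ(2/r₂ − 1/a_t)] = 9642 m/s.
Δv₂ = v_c2 − v_a = 3609 m/s.

Δv ≈ 3610 m/s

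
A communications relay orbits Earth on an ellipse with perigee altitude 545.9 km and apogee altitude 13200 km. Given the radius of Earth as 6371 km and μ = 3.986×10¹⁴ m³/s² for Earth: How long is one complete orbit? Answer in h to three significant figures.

r_p = 6371 + 545.9 = 6916.9 km = 6.9169×10⁶ m.
r_a = 6371 + 13200 = 19571 km = 1.9571×10⁷ m.
Semi-major axis a = (r_p + r_a)/2 = (6916.9 + 19571)/2 = 13244 km = 1.324×10⁷ m.
By Kepler's third law T = 2π√(a³/μ) = 2π × 2.414×10³ = 1.517×10⁴ s.
= 4.213 h.

T ≈ 4.21 h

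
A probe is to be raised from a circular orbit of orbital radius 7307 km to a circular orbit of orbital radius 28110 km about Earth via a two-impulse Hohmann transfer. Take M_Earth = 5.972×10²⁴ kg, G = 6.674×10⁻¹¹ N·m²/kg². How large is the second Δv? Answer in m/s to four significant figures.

Δv ≈ 1347 m/s

μ = GM = 6.674×10⁻¹¹ × 5.972×10²⁴ = 3.986×10¹⁴ m³/s².
r₁ = 7307 km = 7.307×10⁶ m.
r₂ = 28110 km = 2.811×10⁷ m.
Transfer ellipse a_t = (r₁ + r₂)/2 = 1.771×10⁷ m.
At r₁: circular v_c1 = √(μ/r₁) = 7386 m/s; transfer-perigee v_p = √[μ(2/r₁ − 1/a_t)] = 9305 m/s.
At r₂: circular v_c2 = √(μ/r₂) = 3765 m/s; transfer-apogee v_a = √[μ(2/r₂ − 1/a_t)] = 2419 m/s.
Δv₂ = v_c2 − v_a = 1347 m/s.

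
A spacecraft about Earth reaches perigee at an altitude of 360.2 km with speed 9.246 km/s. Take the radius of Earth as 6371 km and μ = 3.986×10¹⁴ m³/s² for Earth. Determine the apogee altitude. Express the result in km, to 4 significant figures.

apogee altitude ≈ 11100 km

r_p = 6371 + 360.2 = 6731.2 km = 6.731×10⁶ m.
Specific energy ε = v²/2 − μ/r = -1.647×10⁷ J/kg, so a = −μ/(2ε) = 1.210×10⁷ m.
The apsides satisfy r_p + r_a = 2a, so the apogee radius is 2a − r_p = 1.747×10⁷ m = 17467 km.
Apogee altitude = 17467 − 6371 = 11096 km.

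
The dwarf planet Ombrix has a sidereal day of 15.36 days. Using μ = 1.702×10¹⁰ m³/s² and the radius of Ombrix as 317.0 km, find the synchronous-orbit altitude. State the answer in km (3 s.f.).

h_sync ≈ 8810 km

T = 15.36 days = 1.327×10⁶ s.
A synchronous orbit has period T, so by Kepler's third law a = (μT²/4π²)^(1/3).
μT²/4π² = 1.702×10¹⁰ × (1.327×10⁶)² / 39.48 = 7.593×10²⁰ m³.
a = 9.123×10⁶ m = 9123.0 km.
Altitude h = a − R = 9123.0 − 317.0 = 8806.0 km.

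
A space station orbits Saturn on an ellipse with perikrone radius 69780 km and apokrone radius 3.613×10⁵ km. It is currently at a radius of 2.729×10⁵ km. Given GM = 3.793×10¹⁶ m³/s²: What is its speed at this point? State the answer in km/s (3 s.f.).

v ≈ 10.1 km/s

Semi-major axis a = (r_p + r_a)/2 = 2.1554×10⁵ km = 2.155×10⁸ m.
Vis-viva: v² = μ(2/r − 1/a) = 3.793×10¹⁶ × (7.329×10⁻⁹ − 4.640×10⁻⁹) = 1.020×10⁸ m²/s².
v = 10100 m/s = 10.10 km/s.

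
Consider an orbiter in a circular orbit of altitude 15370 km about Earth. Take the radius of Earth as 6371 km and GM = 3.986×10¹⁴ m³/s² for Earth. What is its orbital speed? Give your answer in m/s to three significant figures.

r = 6371 + 15370 = 21741 km = 2.1741×10⁷ m.
For a circular orbit v = √(μ/r) = √(3.986×10¹⁴ / 2.174×10⁷) = √(1.833×10⁷) = 4282 m/s.

v ≈ 4280 m/s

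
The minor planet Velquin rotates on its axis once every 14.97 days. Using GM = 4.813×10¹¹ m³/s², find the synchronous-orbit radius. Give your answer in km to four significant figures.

r_sync ≈ 27320 km

T = 14.97 days = 1.293×10⁶ s.
A synchronous orbit has period T, so by Kepler's third law a = (μT²/4π²)^(1/3).
μT²/4π² = 4.813×10¹¹ × (1.293×10⁶)² / 39.48 = 2.040×10²² m³.
a = 2.732×10⁷ m = 27322 km.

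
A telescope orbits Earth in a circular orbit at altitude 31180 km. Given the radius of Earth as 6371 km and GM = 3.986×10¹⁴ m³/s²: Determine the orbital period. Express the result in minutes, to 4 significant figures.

r = 6371 + 31180 = 37551 km = 3.7551×10⁷ m.
Kepler's third law: T = 2π√(r³/μ) = 2π√((3.755×10⁷)³ / 3.986×10¹⁴).
r³/μ = 1.328×10⁸ s², so T = 2π × 1.153×10⁴ = 7.242×10⁴ s.
Converting: 7.242×10⁴ s ÷ 60.00 = 1207 minutes.

T ≈ 1207 minutes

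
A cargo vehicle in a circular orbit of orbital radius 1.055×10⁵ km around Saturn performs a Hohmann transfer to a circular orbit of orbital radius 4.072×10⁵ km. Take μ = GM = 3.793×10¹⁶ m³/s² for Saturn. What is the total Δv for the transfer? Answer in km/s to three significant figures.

r₁ = 1.055×10⁵ km = 1.055×10⁸ m.
r₂ = 4.072×10⁵ km = 4.072×10⁸ m.
Transfer ellipse a_t = (r₁ + r₂)/2 = 2.564×10⁸ m.
At r₁: circular v_c1 = √(μ/r₁) = 18960 m/s; transfer-perikrone v_p = √[μ(2/r₁ − 1/a_t)] = 23900 m/s.
Δv₁ = v_p − v_c1 = 4936 m/s.
At r₂: circular v_c2 = √(μ/r₂) = 9651 m/s; transfer-apokrone v_a = √[μ(2/r₂ − 1/a_t)] = 6192 m/s.
Δv₂ = v_c2 − v_a = 3460 m/s.
Total Δv = Δv₁ + Δv₂ = 8396 m/s = 8.396 km/s.

Δv_total ≈ 8.40 km/s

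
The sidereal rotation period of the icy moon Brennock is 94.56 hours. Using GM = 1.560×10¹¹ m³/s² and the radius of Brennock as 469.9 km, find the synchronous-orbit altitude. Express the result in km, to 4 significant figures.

T = 94.56 hours = 3.404×10⁵ s.
A synchronous orbit has period T, so by Kepler's third law a = (μT²/4π²)^(1/3).
μT²/4π² = 1.560×10¹¹ × (3.404×10⁵)² / 39.48 = 4.579×10²⁰ m³.
a = 7.708×10⁶ m = 7707.8 km.
Altitude h = a − R = 7707.8 − 469.9 = 7237.9 km.

h_sync ≈ 7238 km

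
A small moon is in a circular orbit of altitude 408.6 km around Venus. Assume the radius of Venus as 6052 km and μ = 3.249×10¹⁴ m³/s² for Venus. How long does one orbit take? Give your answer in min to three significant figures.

T ≈ 95.4 min

r = 6052 + 408.6 = 6460.6 km = 6.4606×10⁶ m.
Kepler's third law: T = 2π√(r³/μ) = 2π√((6.461×10⁶)³ / 3.249×10¹⁴).
r³/μ = 8.300×10⁵ s², so T = 2π × 9.110×10² = 5.724×10³ s.
Converting: 5.724×10³ s ÷ 60.00 = 95.40 min.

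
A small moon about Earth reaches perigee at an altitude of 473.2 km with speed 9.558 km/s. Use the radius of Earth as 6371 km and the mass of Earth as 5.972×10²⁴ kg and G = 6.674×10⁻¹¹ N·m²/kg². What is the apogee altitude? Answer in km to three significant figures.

μ = GM = 6.674×10⁻¹¹ × 5.972×10²⁴ = 3.986×10¹⁴ m³/s².
r_p = 6371 + 473.2 = 6844.2 km = 6.844×10⁶ m.
Specific energy ε = v²/2 − μ/r = -1.256×10⁷ J/kg, so a = −μ/(2ε) = 1.587×10⁷ m.
The apsides satisfy r_p + r_a = 2a, so the apogee radius is 2a − r_p = 2.490×10⁷ m = 24896 km.
Apogee altitude = 24896 − 6371 = 18525 km.

apogee altitude ≈ 18500 km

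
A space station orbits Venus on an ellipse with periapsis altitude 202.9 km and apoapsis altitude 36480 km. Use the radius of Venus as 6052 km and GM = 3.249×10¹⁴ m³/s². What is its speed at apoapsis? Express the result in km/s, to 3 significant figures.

v ≈ 1.40 km/s

r_p = 6052 + 202.9 = 6254.9 km = 6.2549×10⁶ m.
r_a = 6052 + 36480 = 42532 km = 4.2532×10⁷ m.
Semi-major axis a = (r_p + r_a)/2 = 24393 km = 2.439×10⁷ m.
Vis-viva: v² = μ(2/r − 1/a) = 3.249×10¹⁴ × (4.702×10⁻⁸ − 4.099×10⁻⁸) = 1.959×10⁶ m²/s².
v = 1400 m/s = 1.400 km/s.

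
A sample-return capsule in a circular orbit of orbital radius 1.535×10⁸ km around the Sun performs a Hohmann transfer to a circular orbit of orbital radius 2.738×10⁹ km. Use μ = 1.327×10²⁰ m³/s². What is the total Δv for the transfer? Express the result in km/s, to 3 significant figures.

Δv_total ≈ 15.8 km/s

r₁ = 1.535×10⁸ km = 1.535×10¹¹ m.
r₂ = 2.738×10⁹ km = 2.738×10¹² m.
Transfer ellipse a_t = (r₁ + r₂)/2 = 1.446×10¹² m.
At r₁: circular v_c1 = √(μ/r₁) = 29400 m/s; transfer-perihelion v_p = √[μ(2/r₁ − 1/a_t)] = 40460 m/s.
Δv₁ = v_p − v_c1 = 11060 m/s.
At r₂: circular v_c2 = √(μ/r₂) = 6962 m/s; transfer-aphelion v_a = √[μ(2/r₂ − 1/a_t)] = 2268 m/s.
Δv₂ = v_c2 − v_a = 4693 m/s.
Total Δv = Δv₁ + Δv₂ = 15750 m/s = 15.75 km/s.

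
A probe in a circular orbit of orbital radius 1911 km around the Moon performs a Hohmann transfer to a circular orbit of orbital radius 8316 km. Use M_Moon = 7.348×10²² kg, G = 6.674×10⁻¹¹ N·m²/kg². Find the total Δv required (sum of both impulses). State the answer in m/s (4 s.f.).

Δv_total ≈ 739.4 m/s

μ = GM = 6.674×10⁻¹¹ × 7.348×10²² = 4.904×10¹² m³/s².
r₁ = 1911 km = 1.911×10⁶ m.
r₂ = 8316 km = 8.316×10⁶ m.
Transfer ellipse a_t = (r₁ + r₂)/2 = 5.114×10⁶ m.
At r₁: circular v_c1 = √(μ/r₁) = 1602 m/s; transfer-perilune v_p = √[μ(2/r₁ − 1/a_t)] = 2043 m/s.
Δv₁ = v_p − v_c1 = 440.9 m/s.
At r₂: circular v_c2 = √(μ/r₂) = 767.9 m/s; transfer-apolune v_a = √[μ(2/r₂ − 1/a_t)] = 469.5 m/s.
Δv₂ = v_c2 − v_a = 298.5 m/s.
Total Δv = Δv₁ + Δv₂ = 739.4 m/s.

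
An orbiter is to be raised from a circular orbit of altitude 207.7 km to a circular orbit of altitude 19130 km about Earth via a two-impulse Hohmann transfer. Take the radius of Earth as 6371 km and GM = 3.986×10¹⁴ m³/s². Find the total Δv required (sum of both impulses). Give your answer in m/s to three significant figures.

Δv_total ≈ 3450 m/s

r₁ = 6371 + 207.7 = 6578.7 km = 6.5787×10⁶ m.
r₂ = 6371 + 19130 = 25501 km = 2.5501×10⁷ m.
Transfer ellipse a_t = (r₁ + r₂)/2 = 1.604×10⁷ m.
At r₁: circular v_c1 = √(μ/r₁) = 7784 m/s; transfer-perigee v_p = √[μ(2/r₁ − 1/a_t)] = 9815 m/s.
Δv₁ = v_p − v_c1 = 2031 m/s.
At r₂: circular v_c2 = √(μ/r₂) = 3954 m/s; transfer-apogee v_a = √[μ(2/r₂ − 1/a_t)] = 2532 m/s.
Δv₂ = v_c2 − v_a = 1422 m/s.
Total Δv = Δv₁ + Δv₂ = 3452 m/s.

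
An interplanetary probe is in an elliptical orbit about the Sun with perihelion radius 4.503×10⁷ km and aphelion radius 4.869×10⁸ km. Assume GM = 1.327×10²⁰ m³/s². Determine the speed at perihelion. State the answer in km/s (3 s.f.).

v ≈ 73.5 km/s

Semi-major axis a = (r_p + r_a)/2 = 2.6596×10⁸ km = 2.660×10¹¹ m.
Vis-viva: v² = μ(2/r − 1/a) = 1.327×10²⁰ × (4.441×10⁻¹¹ − 3.760×10⁻¹²) = 5.395×10⁹ m²/s².
v = 73450 m/s = 73.45 km/s.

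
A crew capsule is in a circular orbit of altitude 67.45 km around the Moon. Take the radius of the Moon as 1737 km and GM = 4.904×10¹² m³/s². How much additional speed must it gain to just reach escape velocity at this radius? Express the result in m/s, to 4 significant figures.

r = 1737 + 67.45 = 1804.5 km = 1.8044×10⁶ m.
Circular speed v_c = √(μ/r) = 1649 m/s.
Escape speed v_esc = √(2μ/r) = √2 × v_c = 2331 m/s.
Δv = v_esc − v_c = 682.9 m/s.

Δv ≈ 682.9 m/s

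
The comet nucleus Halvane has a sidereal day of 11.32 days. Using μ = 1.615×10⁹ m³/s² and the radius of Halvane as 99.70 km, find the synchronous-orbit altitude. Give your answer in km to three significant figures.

T = 11.32 days = 9.780×10⁵ s.
A synchronous orbit has period T, so by Kepler's third law a = (μT²/4π²)^(1/3).
μT²/4π² = 1.615×10⁹ × (9.780×10⁵)² / 39.48 = 3.913×10¹⁹ m³.
a = 3.395×10⁶ m = 3395.0 km.
Altitude h = a − R = 3395.0 − 99.70 = 3295.3 km.

h_sync ≈ 3300 km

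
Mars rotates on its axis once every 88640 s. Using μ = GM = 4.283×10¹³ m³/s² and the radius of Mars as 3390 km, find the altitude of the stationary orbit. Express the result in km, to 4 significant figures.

A synchronous orbit has period T, so by Kepler's third law a = (μT²/4π²)^(1/3).
μT²/4π² = 4.283×10¹³ × (8.864×10⁴)² / 39.48 = 8.524×10²¹ m³.
a = 2.043×10⁷ m = 20428 km.
Altitude h = a − R = 20428 − 3390 = 17038 km.

h_sync ≈ 17040 km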